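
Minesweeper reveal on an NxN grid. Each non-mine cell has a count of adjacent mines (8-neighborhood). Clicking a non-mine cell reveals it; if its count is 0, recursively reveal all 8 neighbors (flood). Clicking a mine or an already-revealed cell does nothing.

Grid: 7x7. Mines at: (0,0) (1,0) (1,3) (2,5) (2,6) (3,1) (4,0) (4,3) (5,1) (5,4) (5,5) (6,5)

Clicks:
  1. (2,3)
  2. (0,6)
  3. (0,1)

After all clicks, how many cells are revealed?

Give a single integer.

Click 1 (2,3) count=1: revealed 1 new [(2,3)] -> total=1
Click 2 (0,6) count=0: revealed 6 new [(0,4) (0,5) (0,6) (1,4) (1,5) (1,6)] -> total=7
Click 3 (0,1) count=2: revealed 1 new [(0,1)] -> total=8

Answer: 8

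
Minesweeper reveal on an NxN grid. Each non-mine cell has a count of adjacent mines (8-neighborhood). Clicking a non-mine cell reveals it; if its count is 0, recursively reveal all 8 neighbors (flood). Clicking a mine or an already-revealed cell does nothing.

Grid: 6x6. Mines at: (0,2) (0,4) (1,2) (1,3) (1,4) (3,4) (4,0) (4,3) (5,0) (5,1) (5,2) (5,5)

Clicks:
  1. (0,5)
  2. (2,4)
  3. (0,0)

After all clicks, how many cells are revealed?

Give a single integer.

Answer: 10

Derivation:
Click 1 (0,5) count=2: revealed 1 new [(0,5)] -> total=1
Click 2 (2,4) count=3: revealed 1 new [(2,4)] -> total=2
Click 3 (0,0) count=0: revealed 8 new [(0,0) (0,1) (1,0) (1,1) (2,0) (2,1) (3,0) (3,1)] -> total=10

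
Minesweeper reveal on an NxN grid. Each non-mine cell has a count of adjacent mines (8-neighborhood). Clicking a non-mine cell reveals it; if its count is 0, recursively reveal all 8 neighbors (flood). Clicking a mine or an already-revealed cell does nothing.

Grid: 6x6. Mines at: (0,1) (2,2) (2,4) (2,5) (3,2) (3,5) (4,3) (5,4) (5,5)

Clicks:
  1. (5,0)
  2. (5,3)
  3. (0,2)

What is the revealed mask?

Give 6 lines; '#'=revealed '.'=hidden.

Click 1 (5,0) count=0: revealed 12 new [(1,0) (1,1) (2,0) (2,1) (3,0) (3,1) (4,0) (4,1) (4,2) (5,0) (5,1) (5,2)] -> total=12
Click 2 (5,3) count=2: revealed 1 new [(5,3)] -> total=13
Click 3 (0,2) count=1: revealed 1 new [(0,2)] -> total=14

Answer: ..#...
##....
##....
##....
###...
####..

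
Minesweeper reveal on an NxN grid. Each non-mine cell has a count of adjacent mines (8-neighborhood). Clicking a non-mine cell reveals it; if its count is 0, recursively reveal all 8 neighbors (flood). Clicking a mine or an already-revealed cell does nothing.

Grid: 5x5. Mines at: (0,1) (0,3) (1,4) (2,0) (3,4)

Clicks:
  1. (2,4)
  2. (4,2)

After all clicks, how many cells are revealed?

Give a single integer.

Answer: 15

Derivation:
Click 1 (2,4) count=2: revealed 1 new [(2,4)] -> total=1
Click 2 (4,2) count=0: revealed 14 new [(1,1) (1,2) (1,3) (2,1) (2,2) (2,3) (3,0) (3,1) (3,2) (3,3) (4,0) (4,1) (4,2) (4,3)] -> total=15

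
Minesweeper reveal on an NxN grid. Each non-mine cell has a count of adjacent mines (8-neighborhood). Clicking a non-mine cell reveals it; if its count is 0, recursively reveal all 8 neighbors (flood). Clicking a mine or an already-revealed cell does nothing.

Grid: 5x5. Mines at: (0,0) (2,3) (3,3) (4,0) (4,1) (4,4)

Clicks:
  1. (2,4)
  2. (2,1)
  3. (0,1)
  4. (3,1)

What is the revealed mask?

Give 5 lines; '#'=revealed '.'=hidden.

Click 1 (2,4) count=2: revealed 1 new [(2,4)] -> total=1
Click 2 (2,1) count=0: revealed 9 new [(1,0) (1,1) (1,2) (2,0) (2,1) (2,2) (3,0) (3,1) (3,2)] -> total=10
Click 3 (0,1) count=1: revealed 1 new [(0,1)] -> total=11
Click 4 (3,1) count=2: revealed 0 new [(none)] -> total=11

Answer: .#...
###..
###.#
###..
.....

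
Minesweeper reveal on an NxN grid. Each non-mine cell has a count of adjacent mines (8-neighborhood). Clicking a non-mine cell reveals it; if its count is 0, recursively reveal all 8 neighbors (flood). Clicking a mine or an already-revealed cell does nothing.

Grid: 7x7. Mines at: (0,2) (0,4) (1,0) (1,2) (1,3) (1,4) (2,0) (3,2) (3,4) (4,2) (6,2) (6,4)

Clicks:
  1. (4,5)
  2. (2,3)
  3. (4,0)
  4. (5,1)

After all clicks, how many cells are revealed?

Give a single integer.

Click 1 (4,5) count=1: revealed 1 new [(4,5)] -> total=1
Click 2 (2,3) count=5: revealed 1 new [(2,3)] -> total=2
Click 3 (4,0) count=0: revealed 8 new [(3,0) (3,1) (4,0) (4,1) (5,0) (5,1) (6,0) (6,1)] -> total=10
Click 4 (5,1) count=2: revealed 0 new [(none)] -> total=10

Answer: 10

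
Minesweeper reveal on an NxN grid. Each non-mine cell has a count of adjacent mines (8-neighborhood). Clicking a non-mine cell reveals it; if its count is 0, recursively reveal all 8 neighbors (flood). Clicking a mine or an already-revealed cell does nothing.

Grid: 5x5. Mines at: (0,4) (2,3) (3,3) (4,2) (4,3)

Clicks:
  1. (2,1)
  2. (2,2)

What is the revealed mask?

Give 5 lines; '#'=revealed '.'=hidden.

Click 1 (2,1) count=0: revealed 16 new [(0,0) (0,1) (0,2) (0,3) (1,0) (1,1) (1,2) (1,3) (2,0) (2,1) (2,2) (3,0) (3,1) (3,2) (4,0) (4,1)] -> total=16
Click 2 (2,2) count=2: revealed 0 new [(none)] -> total=16

Answer: ####.
####.
###..
###..
##...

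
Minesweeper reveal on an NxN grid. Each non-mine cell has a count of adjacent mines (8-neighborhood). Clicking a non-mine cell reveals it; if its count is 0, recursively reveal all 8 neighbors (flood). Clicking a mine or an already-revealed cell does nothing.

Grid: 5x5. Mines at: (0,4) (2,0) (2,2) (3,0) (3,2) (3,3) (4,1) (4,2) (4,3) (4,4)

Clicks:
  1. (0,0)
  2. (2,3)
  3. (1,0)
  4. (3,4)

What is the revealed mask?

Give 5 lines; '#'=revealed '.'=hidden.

Answer: ####.
####.
...#.
....#
.....

Derivation:
Click 1 (0,0) count=0: revealed 8 new [(0,0) (0,1) (0,2) (0,3) (1,0) (1,1) (1,2) (1,3)] -> total=8
Click 2 (2,3) count=3: revealed 1 new [(2,3)] -> total=9
Click 3 (1,0) count=1: revealed 0 new [(none)] -> total=9
Click 4 (3,4) count=3: revealed 1 new [(3,4)] -> total=10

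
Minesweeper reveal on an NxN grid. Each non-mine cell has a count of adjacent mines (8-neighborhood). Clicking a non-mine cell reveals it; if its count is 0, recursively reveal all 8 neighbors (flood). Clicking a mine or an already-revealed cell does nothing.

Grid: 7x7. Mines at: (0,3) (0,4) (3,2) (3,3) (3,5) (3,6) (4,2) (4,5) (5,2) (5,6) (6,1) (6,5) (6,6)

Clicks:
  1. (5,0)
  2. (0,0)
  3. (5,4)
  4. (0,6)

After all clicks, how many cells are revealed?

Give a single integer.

Answer: 22

Derivation:
Click 1 (5,0) count=1: revealed 1 new [(5,0)] -> total=1
Click 2 (0,0) count=0: revealed 14 new [(0,0) (0,1) (0,2) (1,0) (1,1) (1,2) (2,0) (2,1) (2,2) (3,0) (3,1) (4,0) (4,1) (5,1)] -> total=15
Click 3 (5,4) count=2: revealed 1 new [(5,4)] -> total=16
Click 4 (0,6) count=0: revealed 6 new [(0,5) (0,6) (1,5) (1,6) (2,5) (2,6)] -> total=22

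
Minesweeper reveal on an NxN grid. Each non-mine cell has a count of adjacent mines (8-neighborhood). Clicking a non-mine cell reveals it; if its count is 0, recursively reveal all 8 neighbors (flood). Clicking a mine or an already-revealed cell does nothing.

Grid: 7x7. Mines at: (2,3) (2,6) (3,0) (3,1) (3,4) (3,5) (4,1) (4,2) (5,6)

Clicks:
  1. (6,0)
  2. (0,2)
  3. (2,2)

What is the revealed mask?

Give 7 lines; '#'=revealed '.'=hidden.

Click 1 (6,0) count=0: revealed 15 new [(4,3) (4,4) (4,5) (5,0) (5,1) (5,2) (5,3) (5,4) (5,5) (6,0) (6,1) (6,2) (6,3) (6,4) (6,5)] -> total=15
Click 2 (0,2) count=0: revealed 17 new [(0,0) (0,1) (0,2) (0,3) (0,4) (0,5) (0,6) (1,0) (1,1) (1,2) (1,3) (1,4) (1,5) (1,6) (2,0) (2,1) (2,2)] -> total=32
Click 3 (2,2) count=2: revealed 0 new [(none)] -> total=32

Answer: #######
#######
###....
.......
...###.
######.
######.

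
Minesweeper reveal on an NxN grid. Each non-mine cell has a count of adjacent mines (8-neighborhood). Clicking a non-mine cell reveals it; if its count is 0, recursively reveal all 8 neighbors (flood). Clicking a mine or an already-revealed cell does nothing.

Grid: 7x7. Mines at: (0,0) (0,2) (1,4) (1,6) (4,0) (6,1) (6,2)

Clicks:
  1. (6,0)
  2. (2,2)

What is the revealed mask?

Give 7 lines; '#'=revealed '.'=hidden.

Click 1 (6,0) count=1: revealed 1 new [(6,0)] -> total=1
Click 2 (2,2) count=0: revealed 34 new [(1,0) (1,1) (1,2) (1,3) (2,0) (2,1) (2,2) (2,3) (2,4) (2,5) (2,6) (3,0) (3,1) (3,2) (3,3) (3,4) (3,5) (3,6) (4,1) (4,2) (4,3) (4,4) (4,5) (4,6) (5,1) (5,2) (5,3) (5,4) (5,5) (5,6) (6,3) (6,4) (6,5) (6,6)] -> total=35

Answer: .......
####...
#######
#######
.######
.######
#..####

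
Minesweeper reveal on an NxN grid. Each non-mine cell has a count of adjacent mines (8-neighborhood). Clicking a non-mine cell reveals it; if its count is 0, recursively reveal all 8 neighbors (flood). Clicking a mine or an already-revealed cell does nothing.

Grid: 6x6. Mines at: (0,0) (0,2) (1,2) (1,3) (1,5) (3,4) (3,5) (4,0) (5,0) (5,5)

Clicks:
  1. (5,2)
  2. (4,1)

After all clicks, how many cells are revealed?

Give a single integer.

Answer: 14

Derivation:
Click 1 (5,2) count=0: revealed 14 new [(2,1) (2,2) (2,3) (3,1) (3,2) (3,3) (4,1) (4,2) (4,3) (4,4) (5,1) (5,2) (5,3) (5,4)] -> total=14
Click 2 (4,1) count=2: revealed 0 new [(none)] -> total=14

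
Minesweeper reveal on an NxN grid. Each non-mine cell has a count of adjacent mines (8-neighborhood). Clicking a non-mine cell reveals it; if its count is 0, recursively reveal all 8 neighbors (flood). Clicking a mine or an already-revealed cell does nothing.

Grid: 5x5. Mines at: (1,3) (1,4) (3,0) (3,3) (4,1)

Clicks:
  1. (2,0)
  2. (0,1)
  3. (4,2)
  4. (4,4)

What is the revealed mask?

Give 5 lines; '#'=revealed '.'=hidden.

Answer: ###..
###..
###..
.....
..#.#

Derivation:
Click 1 (2,0) count=1: revealed 1 new [(2,0)] -> total=1
Click 2 (0,1) count=0: revealed 8 new [(0,0) (0,1) (0,2) (1,0) (1,1) (1,2) (2,1) (2,2)] -> total=9
Click 3 (4,2) count=2: revealed 1 new [(4,2)] -> total=10
Click 4 (4,4) count=1: revealed 1 new [(4,4)] -> total=11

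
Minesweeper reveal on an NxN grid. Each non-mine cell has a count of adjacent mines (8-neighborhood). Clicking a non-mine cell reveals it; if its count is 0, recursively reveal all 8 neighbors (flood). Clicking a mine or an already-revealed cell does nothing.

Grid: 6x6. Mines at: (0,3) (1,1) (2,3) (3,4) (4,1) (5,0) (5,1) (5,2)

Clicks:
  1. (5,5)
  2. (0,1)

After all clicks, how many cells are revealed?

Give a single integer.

Answer: 7

Derivation:
Click 1 (5,5) count=0: revealed 6 new [(4,3) (4,4) (4,5) (5,3) (5,4) (5,5)] -> total=6
Click 2 (0,1) count=1: revealed 1 new [(0,1)] -> total=7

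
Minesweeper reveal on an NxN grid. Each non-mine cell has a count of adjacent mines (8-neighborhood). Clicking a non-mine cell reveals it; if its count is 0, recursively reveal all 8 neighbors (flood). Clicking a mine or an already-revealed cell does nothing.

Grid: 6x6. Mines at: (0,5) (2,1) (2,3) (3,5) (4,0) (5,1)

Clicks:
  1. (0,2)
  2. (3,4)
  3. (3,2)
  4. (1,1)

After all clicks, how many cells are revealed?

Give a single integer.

Click 1 (0,2) count=0: revealed 10 new [(0,0) (0,1) (0,2) (0,3) (0,4) (1,0) (1,1) (1,2) (1,3) (1,4)] -> total=10
Click 2 (3,4) count=2: revealed 1 new [(3,4)] -> total=11
Click 3 (3,2) count=2: revealed 1 new [(3,2)] -> total=12
Click 4 (1,1) count=1: revealed 0 new [(none)] -> total=12

Answer: 12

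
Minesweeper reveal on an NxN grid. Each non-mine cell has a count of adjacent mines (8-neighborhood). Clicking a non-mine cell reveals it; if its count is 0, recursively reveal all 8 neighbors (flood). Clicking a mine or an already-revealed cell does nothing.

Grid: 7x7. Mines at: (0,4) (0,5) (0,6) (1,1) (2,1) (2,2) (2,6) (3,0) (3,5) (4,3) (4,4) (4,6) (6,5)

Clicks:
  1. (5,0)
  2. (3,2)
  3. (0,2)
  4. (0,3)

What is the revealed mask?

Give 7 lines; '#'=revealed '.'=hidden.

Click 1 (5,0) count=0: revealed 13 new [(4,0) (4,1) (4,2) (5,0) (5,1) (5,2) (5,3) (5,4) (6,0) (6,1) (6,2) (6,3) (6,4)] -> total=13
Click 2 (3,2) count=3: revealed 1 new [(3,2)] -> total=14
Click 3 (0,2) count=1: revealed 1 new [(0,2)] -> total=15
Click 4 (0,3) count=1: revealed 1 new [(0,3)] -> total=16

Answer: ..##...
.......
.......
..#....
###....
#####..
#####..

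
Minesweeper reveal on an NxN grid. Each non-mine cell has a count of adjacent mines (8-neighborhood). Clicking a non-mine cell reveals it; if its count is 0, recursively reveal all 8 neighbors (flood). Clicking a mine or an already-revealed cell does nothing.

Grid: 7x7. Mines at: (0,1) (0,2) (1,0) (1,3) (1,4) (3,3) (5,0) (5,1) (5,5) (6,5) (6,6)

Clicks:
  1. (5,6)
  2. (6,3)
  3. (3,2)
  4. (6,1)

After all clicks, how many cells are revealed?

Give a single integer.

Answer: 12

Derivation:
Click 1 (5,6) count=3: revealed 1 new [(5,6)] -> total=1
Click 2 (6,3) count=0: revealed 9 new [(4,2) (4,3) (4,4) (5,2) (5,3) (5,4) (6,2) (6,3) (6,4)] -> total=10
Click 3 (3,2) count=1: revealed 1 new [(3,2)] -> total=11
Click 4 (6,1) count=2: revealed 1 new [(6,1)] -> total=12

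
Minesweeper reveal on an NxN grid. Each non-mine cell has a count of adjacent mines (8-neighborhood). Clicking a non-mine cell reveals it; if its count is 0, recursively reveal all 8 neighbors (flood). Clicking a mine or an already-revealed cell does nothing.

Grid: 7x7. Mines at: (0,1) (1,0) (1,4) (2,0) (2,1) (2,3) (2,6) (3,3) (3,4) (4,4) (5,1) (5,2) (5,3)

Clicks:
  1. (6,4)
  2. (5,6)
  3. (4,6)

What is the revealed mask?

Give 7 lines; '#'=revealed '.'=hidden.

Answer: .......
.......
.......
.....##
.....##
....###
....###

Derivation:
Click 1 (6,4) count=1: revealed 1 new [(6,4)] -> total=1
Click 2 (5,6) count=0: revealed 9 new [(3,5) (3,6) (4,5) (4,6) (5,4) (5,5) (5,6) (6,5) (6,6)] -> total=10
Click 3 (4,6) count=0: revealed 0 new [(none)] -> total=10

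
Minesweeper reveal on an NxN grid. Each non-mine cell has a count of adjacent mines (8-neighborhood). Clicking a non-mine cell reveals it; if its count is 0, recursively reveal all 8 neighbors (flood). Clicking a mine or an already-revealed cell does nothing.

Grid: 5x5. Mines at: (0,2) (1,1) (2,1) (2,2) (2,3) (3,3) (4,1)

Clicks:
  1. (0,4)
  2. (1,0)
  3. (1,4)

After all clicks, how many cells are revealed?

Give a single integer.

Click 1 (0,4) count=0: revealed 4 new [(0,3) (0,4) (1,3) (1,4)] -> total=4
Click 2 (1,0) count=2: revealed 1 new [(1,0)] -> total=5
Click 3 (1,4) count=1: revealed 0 new [(none)] -> total=5

Answer: 5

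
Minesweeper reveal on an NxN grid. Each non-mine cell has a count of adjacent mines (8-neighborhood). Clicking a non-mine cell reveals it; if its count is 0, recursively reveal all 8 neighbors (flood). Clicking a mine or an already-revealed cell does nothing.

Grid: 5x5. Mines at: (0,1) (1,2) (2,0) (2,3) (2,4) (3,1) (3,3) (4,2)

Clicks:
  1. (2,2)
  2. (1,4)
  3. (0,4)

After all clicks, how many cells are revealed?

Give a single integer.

Click 1 (2,2) count=4: revealed 1 new [(2,2)] -> total=1
Click 2 (1,4) count=2: revealed 1 new [(1,4)] -> total=2
Click 3 (0,4) count=0: revealed 3 new [(0,3) (0,4) (1,3)] -> total=5

Answer: 5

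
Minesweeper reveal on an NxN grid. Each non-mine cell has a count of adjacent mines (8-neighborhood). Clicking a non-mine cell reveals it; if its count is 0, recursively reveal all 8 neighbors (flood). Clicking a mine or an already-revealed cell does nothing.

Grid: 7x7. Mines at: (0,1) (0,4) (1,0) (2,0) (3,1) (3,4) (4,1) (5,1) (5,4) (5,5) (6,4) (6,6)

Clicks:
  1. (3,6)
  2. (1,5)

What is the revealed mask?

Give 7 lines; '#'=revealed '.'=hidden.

Answer: .....##
.....##
.....##
.....##
.....##
.......
.......

Derivation:
Click 1 (3,6) count=0: revealed 10 new [(0,5) (0,6) (1,5) (1,6) (2,5) (2,6) (3,5) (3,6) (4,5) (4,6)] -> total=10
Click 2 (1,5) count=1: revealed 0 new [(none)] -> total=10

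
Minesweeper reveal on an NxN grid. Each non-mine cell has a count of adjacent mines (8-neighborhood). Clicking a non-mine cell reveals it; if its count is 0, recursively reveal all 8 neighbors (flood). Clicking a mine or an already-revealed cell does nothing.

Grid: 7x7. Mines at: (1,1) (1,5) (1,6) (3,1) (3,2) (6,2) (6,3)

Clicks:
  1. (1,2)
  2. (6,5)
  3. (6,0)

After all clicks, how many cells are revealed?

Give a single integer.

Click 1 (1,2) count=1: revealed 1 new [(1,2)] -> total=1
Click 2 (6,5) count=0: revealed 19 new [(2,3) (2,4) (2,5) (2,6) (3,3) (3,4) (3,5) (3,6) (4,3) (4,4) (4,5) (4,6) (5,3) (5,4) (5,5) (5,6) (6,4) (6,5) (6,6)] -> total=20
Click 3 (6,0) count=0: revealed 6 new [(4,0) (4,1) (5,0) (5,1) (6,0) (6,1)] -> total=26

Answer: 26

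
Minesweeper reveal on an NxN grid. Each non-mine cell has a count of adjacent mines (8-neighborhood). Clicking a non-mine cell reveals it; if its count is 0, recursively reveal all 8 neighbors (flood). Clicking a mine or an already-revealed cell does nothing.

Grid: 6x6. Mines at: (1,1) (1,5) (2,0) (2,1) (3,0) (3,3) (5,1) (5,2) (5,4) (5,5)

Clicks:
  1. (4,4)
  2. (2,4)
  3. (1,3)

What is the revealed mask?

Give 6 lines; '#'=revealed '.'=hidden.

Click 1 (4,4) count=3: revealed 1 new [(4,4)] -> total=1
Click 2 (2,4) count=2: revealed 1 new [(2,4)] -> total=2
Click 3 (1,3) count=0: revealed 8 new [(0,2) (0,3) (0,4) (1,2) (1,3) (1,4) (2,2) (2,3)] -> total=10

Answer: ..###.
..###.
..###.
......
....#.
......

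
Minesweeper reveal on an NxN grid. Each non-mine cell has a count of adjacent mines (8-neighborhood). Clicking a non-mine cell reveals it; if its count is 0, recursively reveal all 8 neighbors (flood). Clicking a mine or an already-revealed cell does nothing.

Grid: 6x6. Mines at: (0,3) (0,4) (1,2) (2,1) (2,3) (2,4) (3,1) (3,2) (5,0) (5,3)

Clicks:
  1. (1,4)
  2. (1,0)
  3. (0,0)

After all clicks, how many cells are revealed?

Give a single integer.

Click 1 (1,4) count=4: revealed 1 new [(1,4)] -> total=1
Click 2 (1,0) count=1: revealed 1 new [(1,0)] -> total=2
Click 3 (0,0) count=0: revealed 3 new [(0,0) (0,1) (1,1)] -> total=5

Answer: 5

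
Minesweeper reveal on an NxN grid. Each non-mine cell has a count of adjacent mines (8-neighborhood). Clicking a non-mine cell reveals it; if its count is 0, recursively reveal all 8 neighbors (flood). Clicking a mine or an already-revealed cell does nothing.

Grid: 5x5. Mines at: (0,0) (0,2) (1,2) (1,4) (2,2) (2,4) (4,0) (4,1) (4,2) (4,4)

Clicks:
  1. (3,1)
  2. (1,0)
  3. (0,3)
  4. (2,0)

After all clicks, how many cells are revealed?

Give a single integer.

Click 1 (3,1) count=4: revealed 1 new [(3,1)] -> total=1
Click 2 (1,0) count=1: revealed 1 new [(1,0)] -> total=2
Click 3 (0,3) count=3: revealed 1 new [(0,3)] -> total=3
Click 4 (2,0) count=0: revealed 4 new [(1,1) (2,0) (2,1) (3,0)] -> total=7

Answer: 7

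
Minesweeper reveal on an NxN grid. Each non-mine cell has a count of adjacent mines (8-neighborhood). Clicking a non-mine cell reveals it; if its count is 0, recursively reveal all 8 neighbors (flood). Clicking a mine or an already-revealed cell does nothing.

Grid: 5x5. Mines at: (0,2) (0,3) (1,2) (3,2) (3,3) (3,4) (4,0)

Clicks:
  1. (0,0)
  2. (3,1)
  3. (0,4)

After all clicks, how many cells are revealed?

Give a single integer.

Click 1 (0,0) count=0: revealed 8 new [(0,0) (0,1) (1,0) (1,1) (2,0) (2,1) (3,0) (3,1)] -> total=8
Click 2 (3,1) count=2: revealed 0 new [(none)] -> total=8
Click 3 (0,4) count=1: revealed 1 new [(0,4)] -> total=9

Answer: 9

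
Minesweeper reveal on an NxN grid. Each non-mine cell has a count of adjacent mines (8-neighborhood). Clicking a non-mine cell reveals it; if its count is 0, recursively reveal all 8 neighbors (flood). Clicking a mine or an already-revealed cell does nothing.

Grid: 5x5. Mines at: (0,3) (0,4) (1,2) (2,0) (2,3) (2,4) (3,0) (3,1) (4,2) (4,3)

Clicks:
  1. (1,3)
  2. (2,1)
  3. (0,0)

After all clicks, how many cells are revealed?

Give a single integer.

Answer: 6

Derivation:
Click 1 (1,3) count=5: revealed 1 new [(1,3)] -> total=1
Click 2 (2,1) count=4: revealed 1 new [(2,1)] -> total=2
Click 3 (0,0) count=0: revealed 4 new [(0,0) (0,1) (1,0) (1,1)] -> total=6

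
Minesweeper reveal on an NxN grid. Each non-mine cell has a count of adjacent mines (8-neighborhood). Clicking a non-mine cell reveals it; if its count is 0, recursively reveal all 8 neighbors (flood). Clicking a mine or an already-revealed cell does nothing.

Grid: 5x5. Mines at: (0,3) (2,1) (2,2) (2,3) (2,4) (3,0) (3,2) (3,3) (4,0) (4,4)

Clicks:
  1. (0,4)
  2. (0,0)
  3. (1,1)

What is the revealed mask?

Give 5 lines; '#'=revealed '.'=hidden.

Click 1 (0,4) count=1: revealed 1 new [(0,4)] -> total=1
Click 2 (0,0) count=0: revealed 6 new [(0,0) (0,1) (0,2) (1,0) (1,1) (1,2)] -> total=7
Click 3 (1,1) count=2: revealed 0 new [(none)] -> total=7

Answer: ###.#
###..
.....
.....
.....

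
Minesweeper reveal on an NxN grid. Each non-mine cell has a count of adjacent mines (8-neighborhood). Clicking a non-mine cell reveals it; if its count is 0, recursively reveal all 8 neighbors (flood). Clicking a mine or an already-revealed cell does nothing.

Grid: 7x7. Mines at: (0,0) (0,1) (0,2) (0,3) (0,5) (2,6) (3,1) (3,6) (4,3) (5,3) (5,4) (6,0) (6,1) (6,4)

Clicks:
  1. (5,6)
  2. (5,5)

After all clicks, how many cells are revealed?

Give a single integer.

Answer: 6

Derivation:
Click 1 (5,6) count=0: revealed 6 new [(4,5) (4,6) (5,5) (5,6) (6,5) (6,6)] -> total=6
Click 2 (5,5) count=2: revealed 0 new [(none)] -> total=6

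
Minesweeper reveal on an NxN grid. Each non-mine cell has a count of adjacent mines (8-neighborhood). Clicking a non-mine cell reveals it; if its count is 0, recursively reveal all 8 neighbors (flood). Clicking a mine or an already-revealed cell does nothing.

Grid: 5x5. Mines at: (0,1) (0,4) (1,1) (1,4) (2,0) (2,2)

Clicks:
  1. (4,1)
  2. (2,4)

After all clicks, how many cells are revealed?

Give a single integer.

Answer: 12

Derivation:
Click 1 (4,1) count=0: revealed 12 new [(2,3) (2,4) (3,0) (3,1) (3,2) (3,3) (3,4) (4,0) (4,1) (4,2) (4,3) (4,4)] -> total=12
Click 2 (2,4) count=1: revealed 0 new [(none)] -> total=12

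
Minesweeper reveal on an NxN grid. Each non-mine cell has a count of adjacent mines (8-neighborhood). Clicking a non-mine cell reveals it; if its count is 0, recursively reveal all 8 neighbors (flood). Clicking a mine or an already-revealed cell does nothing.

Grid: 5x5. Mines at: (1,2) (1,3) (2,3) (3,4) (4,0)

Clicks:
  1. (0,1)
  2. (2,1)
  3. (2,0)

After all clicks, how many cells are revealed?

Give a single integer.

Click 1 (0,1) count=1: revealed 1 new [(0,1)] -> total=1
Click 2 (2,1) count=1: revealed 1 new [(2,1)] -> total=2
Click 3 (2,0) count=0: revealed 6 new [(0,0) (1,0) (1,1) (2,0) (3,0) (3,1)] -> total=8

Answer: 8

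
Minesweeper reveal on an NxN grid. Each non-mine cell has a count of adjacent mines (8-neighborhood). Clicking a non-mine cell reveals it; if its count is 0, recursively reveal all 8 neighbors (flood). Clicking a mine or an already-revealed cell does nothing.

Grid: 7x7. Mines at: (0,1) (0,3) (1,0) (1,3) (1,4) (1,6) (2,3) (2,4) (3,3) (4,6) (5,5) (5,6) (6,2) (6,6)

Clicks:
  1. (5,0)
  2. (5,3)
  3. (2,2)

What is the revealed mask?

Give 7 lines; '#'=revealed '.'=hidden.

Click 1 (5,0) count=0: revealed 14 new [(2,0) (2,1) (2,2) (3,0) (3,1) (3,2) (4,0) (4,1) (4,2) (5,0) (5,1) (5,2) (6,0) (6,1)] -> total=14
Click 2 (5,3) count=1: revealed 1 new [(5,3)] -> total=15
Click 3 (2,2) count=3: revealed 0 new [(none)] -> total=15

Answer: .......
.......
###....
###....
###....
####...
##.....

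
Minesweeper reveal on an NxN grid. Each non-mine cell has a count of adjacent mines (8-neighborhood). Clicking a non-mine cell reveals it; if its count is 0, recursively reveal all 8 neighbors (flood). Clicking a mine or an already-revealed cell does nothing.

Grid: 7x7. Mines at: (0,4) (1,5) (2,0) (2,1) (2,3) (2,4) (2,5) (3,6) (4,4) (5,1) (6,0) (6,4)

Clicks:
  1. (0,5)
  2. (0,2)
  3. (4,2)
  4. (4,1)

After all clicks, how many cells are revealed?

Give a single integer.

Answer: 11

Derivation:
Click 1 (0,5) count=2: revealed 1 new [(0,5)] -> total=1
Click 2 (0,2) count=0: revealed 8 new [(0,0) (0,1) (0,2) (0,3) (1,0) (1,1) (1,2) (1,3)] -> total=9
Click 3 (4,2) count=1: revealed 1 new [(4,2)] -> total=10
Click 4 (4,1) count=1: revealed 1 new [(4,1)] -> total=11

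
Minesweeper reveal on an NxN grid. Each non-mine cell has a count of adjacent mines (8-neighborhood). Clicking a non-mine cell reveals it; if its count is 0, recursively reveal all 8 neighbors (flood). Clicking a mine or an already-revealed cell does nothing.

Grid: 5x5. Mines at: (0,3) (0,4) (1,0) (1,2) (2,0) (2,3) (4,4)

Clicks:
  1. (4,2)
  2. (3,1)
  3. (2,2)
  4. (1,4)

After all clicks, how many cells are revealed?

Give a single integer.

Click 1 (4,2) count=0: revealed 8 new [(3,0) (3,1) (3,2) (3,3) (4,0) (4,1) (4,2) (4,3)] -> total=8
Click 2 (3,1) count=1: revealed 0 new [(none)] -> total=8
Click 3 (2,2) count=2: revealed 1 new [(2,2)] -> total=9
Click 4 (1,4) count=3: revealed 1 new [(1,4)] -> total=10

Answer: 10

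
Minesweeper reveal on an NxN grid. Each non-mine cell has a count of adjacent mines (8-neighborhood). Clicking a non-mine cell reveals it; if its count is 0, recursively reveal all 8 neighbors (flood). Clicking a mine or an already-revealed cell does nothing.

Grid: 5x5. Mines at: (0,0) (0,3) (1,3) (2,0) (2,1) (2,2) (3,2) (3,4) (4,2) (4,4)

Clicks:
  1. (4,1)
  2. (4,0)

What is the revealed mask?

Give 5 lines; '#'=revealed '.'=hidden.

Click 1 (4,1) count=2: revealed 1 new [(4,1)] -> total=1
Click 2 (4,0) count=0: revealed 3 new [(3,0) (3,1) (4,0)] -> total=4

Answer: .....
.....
.....
##...
##...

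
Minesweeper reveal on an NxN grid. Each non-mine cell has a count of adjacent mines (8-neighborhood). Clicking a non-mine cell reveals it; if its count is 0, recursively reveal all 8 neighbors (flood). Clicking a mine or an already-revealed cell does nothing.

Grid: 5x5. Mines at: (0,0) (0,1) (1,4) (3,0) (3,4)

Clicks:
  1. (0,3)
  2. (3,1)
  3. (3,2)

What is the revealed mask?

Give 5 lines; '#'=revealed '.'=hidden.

Click 1 (0,3) count=1: revealed 1 new [(0,3)] -> total=1
Click 2 (3,1) count=1: revealed 1 new [(3,1)] -> total=2
Click 3 (3,2) count=0: revealed 11 new [(1,1) (1,2) (1,3) (2,1) (2,2) (2,3) (3,2) (3,3) (4,1) (4,2) (4,3)] -> total=13

Answer: ...#.
.###.
.###.
.###.
.###.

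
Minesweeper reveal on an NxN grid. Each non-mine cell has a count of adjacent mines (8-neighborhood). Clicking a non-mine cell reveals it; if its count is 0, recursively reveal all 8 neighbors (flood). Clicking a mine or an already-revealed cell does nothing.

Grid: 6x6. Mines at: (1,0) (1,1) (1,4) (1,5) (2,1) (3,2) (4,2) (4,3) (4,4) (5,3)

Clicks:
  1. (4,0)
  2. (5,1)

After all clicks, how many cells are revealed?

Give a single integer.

Click 1 (4,0) count=0: revealed 6 new [(3,0) (3,1) (4,0) (4,1) (5,0) (5,1)] -> total=6
Click 2 (5,1) count=1: revealed 0 new [(none)] -> total=6

Answer: 6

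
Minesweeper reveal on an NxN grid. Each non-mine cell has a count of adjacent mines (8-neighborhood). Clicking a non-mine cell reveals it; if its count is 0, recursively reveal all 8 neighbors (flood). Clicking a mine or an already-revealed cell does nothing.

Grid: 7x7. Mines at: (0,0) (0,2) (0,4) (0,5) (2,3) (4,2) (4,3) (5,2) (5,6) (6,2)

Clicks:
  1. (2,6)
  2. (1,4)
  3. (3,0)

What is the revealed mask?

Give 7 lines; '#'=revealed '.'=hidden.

Answer: .......
###.###
###.###
###.###
##..###
##.....
##.....

Derivation:
Click 1 (2,6) count=0: revealed 12 new [(1,4) (1,5) (1,6) (2,4) (2,5) (2,6) (3,4) (3,5) (3,6) (4,4) (4,5) (4,6)] -> total=12
Click 2 (1,4) count=3: revealed 0 new [(none)] -> total=12
Click 3 (3,0) count=0: revealed 15 new [(1,0) (1,1) (1,2) (2,0) (2,1) (2,2) (3,0) (3,1) (3,2) (4,0) (4,1) (5,0) (5,1) (6,0) (6,1)] -> total=27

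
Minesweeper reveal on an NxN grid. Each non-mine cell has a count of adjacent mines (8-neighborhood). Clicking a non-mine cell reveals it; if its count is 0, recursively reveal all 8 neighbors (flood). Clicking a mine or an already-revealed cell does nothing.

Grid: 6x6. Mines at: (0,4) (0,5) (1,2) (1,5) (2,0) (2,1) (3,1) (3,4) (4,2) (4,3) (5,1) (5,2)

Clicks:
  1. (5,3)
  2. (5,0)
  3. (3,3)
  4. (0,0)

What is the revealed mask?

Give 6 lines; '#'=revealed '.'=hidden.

Answer: ##....
##....
......
...#..
......
#..#..

Derivation:
Click 1 (5,3) count=3: revealed 1 new [(5,3)] -> total=1
Click 2 (5,0) count=1: revealed 1 new [(5,0)] -> total=2
Click 3 (3,3) count=3: revealed 1 new [(3,3)] -> total=3
Click 4 (0,0) count=0: revealed 4 new [(0,0) (0,1) (1,0) (1,1)] -> total=7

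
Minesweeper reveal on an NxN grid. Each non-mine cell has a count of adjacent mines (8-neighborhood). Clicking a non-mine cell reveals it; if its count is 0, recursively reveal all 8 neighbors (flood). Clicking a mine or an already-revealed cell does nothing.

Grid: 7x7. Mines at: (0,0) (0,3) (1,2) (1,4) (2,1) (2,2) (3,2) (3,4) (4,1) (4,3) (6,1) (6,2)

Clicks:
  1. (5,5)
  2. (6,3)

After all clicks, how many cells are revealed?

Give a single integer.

Click 1 (5,5) count=0: revealed 19 new [(0,5) (0,6) (1,5) (1,6) (2,5) (2,6) (3,5) (3,6) (4,4) (4,5) (4,6) (5,3) (5,4) (5,5) (5,6) (6,3) (6,4) (6,5) (6,6)] -> total=19
Click 2 (6,3) count=1: revealed 0 new [(none)] -> total=19

Answer: 19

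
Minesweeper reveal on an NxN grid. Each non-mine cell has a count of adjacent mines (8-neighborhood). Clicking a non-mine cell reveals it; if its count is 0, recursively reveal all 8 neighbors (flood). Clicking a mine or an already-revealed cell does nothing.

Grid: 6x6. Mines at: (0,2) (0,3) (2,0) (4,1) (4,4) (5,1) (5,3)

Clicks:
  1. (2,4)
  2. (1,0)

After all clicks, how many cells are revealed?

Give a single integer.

Click 1 (2,4) count=0: revealed 17 new [(0,4) (0,5) (1,1) (1,2) (1,3) (1,4) (1,5) (2,1) (2,2) (2,3) (2,4) (2,5) (3,1) (3,2) (3,3) (3,4) (3,5)] -> total=17
Click 2 (1,0) count=1: revealed 1 new [(1,0)] -> total=18

Answer: 18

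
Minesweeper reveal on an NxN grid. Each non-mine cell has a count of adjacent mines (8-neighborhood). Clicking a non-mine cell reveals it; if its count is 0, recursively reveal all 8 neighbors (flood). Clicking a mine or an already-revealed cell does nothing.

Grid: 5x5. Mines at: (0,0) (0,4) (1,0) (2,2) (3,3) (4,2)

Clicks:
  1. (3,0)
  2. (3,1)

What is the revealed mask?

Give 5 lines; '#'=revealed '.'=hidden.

Click 1 (3,0) count=0: revealed 6 new [(2,0) (2,1) (3,0) (3,1) (4,0) (4,1)] -> total=6
Click 2 (3,1) count=2: revealed 0 new [(none)] -> total=6

Answer: .....
.....
##...
##...
##...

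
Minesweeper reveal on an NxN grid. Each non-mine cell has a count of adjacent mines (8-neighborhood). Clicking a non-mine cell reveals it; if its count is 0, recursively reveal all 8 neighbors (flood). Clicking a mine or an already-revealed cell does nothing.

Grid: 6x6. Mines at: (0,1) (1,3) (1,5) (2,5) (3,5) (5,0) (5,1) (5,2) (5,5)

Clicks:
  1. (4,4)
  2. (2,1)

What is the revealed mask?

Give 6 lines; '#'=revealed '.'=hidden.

Click 1 (4,4) count=2: revealed 1 new [(4,4)] -> total=1
Click 2 (2,1) count=0: revealed 17 new [(1,0) (1,1) (1,2) (2,0) (2,1) (2,2) (2,3) (2,4) (3,0) (3,1) (3,2) (3,3) (3,4) (4,0) (4,1) (4,2) (4,3)] -> total=18

Answer: ......
###...
#####.
#####.
#####.
......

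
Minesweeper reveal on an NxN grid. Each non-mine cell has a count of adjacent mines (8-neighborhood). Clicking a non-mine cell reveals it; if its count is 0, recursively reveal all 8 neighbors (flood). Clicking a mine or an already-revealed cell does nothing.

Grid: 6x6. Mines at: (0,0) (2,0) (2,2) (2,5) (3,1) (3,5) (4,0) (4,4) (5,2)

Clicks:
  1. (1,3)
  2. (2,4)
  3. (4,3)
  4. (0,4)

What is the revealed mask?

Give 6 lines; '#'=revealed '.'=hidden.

Click 1 (1,3) count=1: revealed 1 new [(1,3)] -> total=1
Click 2 (2,4) count=2: revealed 1 new [(2,4)] -> total=2
Click 3 (4,3) count=2: revealed 1 new [(4,3)] -> total=3
Click 4 (0,4) count=0: revealed 9 new [(0,1) (0,2) (0,3) (0,4) (0,5) (1,1) (1,2) (1,4) (1,5)] -> total=12

Answer: .#####
.#####
....#.
......
...#..
......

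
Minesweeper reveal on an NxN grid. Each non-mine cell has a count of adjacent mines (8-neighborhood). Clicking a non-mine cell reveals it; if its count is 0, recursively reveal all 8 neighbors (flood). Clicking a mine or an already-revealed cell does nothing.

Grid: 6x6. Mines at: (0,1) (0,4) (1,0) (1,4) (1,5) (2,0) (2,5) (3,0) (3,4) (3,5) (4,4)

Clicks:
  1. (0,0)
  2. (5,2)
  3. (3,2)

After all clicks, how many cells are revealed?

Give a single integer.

Click 1 (0,0) count=2: revealed 1 new [(0,0)] -> total=1
Click 2 (5,2) count=0: revealed 17 new [(1,1) (1,2) (1,3) (2,1) (2,2) (2,3) (3,1) (3,2) (3,3) (4,0) (4,1) (4,2) (4,3) (5,0) (5,1) (5,2) (5,3)] -> total=18
Click 3 (3,2) count=0: revealed 0 new [(none)] -> total=18

Answer: 18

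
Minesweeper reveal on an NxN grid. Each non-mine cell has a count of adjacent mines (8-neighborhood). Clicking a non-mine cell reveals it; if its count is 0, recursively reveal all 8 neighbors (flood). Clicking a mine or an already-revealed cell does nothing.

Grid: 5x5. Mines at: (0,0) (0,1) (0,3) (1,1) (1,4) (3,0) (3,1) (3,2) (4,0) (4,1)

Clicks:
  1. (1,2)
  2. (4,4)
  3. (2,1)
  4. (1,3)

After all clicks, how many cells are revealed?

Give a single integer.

Answer: 9

Derivation:
Click 1 (1,2) count=3: revealed 1 new [(1,2)] -> total=1
Click 2 (4,4) count=0: revealed 6 new [(2,3) (2,4) (3,3) (3,4) (4,3) (4,4)] -> total=7
Click 3 (2,1) count=4: revealed 1 new [(2,1)] -> total=8
Click 4 (1,3) count=2: revealed 1 new [(1,3)] -> total=9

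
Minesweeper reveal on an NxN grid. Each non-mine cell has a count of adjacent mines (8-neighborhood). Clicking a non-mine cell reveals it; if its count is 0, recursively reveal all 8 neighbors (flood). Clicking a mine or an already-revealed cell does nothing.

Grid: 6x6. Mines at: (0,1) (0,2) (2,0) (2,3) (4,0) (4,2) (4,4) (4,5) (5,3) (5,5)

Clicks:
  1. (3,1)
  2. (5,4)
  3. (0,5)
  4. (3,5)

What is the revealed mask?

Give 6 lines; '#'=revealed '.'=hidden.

Answer: ...###
...###
....##
.#..##
......
....#.

Derivation:
Click 1 (3,1) count=3: revealed 1 new [(3,1)] -> total=1
Click 2 (5,4) count=4: revealed 1 new [(5,4)] -> total=2
Click 3 (0,5) count=0: revealed 10 new [(0,3) (0,4) (0,5) (1,3) (1,4) (1,5) (2,4) (2,5) (3,4) (3,5)] -> total=12
Click 4 (3,5) count=2: revealed 0 new [(none)] -> total=12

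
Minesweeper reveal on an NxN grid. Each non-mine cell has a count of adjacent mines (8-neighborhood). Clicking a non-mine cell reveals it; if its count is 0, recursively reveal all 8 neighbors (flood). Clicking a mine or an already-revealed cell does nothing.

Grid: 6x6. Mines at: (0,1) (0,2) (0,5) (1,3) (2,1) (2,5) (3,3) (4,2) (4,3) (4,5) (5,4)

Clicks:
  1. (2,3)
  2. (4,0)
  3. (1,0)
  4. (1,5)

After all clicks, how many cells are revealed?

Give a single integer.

Click 1 (2,3) count=2: revealed 1 new [(2,3)] -> total=1
Click 2 (4,0) count=0: revealed 6 new [(3,0) (3,1) (4,0) (4,1) (5,0) (5,1)] -> total=7
Click 3 (1,0) count=2: revealed 1 new [(1,0)] -> total=8
Click 4 (1,5) count=2: revealed 1 new [(1,5)] -> total=9

Answer: 9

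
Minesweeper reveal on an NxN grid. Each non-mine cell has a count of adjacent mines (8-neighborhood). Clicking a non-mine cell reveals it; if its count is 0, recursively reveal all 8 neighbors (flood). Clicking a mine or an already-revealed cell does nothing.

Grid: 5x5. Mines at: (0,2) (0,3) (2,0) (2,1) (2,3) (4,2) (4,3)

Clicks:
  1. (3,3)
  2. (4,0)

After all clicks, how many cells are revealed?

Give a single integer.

Answer: 5

Derivation:
Click 1 (3,3) count=3: revealed 1 new [(3,3)] -> total=1
Click 2 (4,0) count=0: revealed 4 new [(3,0) (3,1) (4,0) (4,1)] -> total=5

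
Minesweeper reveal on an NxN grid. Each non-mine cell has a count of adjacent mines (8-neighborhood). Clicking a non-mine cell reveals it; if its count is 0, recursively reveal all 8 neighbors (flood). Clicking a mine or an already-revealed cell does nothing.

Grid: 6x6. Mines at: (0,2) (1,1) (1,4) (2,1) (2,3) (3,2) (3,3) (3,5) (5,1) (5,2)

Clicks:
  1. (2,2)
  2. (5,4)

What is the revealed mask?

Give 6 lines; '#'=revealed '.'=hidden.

Click 1 (2,2) count=5: revealed 1 new [(2,2)] -> total=1
Click 2 (5,4) count=0: revealed 6 new [(4,3) (4,4) (4,5) (5,3) (5,4) (5,5)] -> total=7

Answer: ......
......
..#...
......
...###
...###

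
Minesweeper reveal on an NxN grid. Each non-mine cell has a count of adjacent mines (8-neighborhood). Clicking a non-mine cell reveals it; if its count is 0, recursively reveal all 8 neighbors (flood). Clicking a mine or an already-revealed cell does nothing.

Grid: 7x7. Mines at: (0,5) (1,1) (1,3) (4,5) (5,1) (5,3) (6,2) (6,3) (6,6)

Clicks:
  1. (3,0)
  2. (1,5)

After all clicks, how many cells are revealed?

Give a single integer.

Click 1 (3,0) count=0: revealed 15 new [(2,0) (2,1) (2,2) (2,3) (2,4) (3,0) (3,1) (3,2) (3,3) (3,4) (4,0) (4,1) (4,2) (4,3) (4,4)] -> total=15
Click 2 (1,5) count=1: revealed 1 new [(1,5)] -> total=16

Answer: 16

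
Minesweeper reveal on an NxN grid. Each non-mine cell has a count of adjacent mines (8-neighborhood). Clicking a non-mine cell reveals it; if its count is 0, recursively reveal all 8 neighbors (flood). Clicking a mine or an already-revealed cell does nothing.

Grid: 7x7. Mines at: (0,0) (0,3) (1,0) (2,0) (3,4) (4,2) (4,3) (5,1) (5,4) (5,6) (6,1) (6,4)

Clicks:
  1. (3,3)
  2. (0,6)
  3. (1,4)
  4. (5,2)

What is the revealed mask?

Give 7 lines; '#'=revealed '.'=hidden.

Click 1 (3,3) count=3: revealed 1 new [(3,3)] -> total=1
Click 2 (0,6) count=0: revealed 13 new [(0,4) (0,5) (0,6) (1,4) (1,5) (1,6) (2,4) (2,5) (2,6) (3,5) (3,6) (4,5) (4,6)] -> total=14
Click 3 (1,4) count=1: revealed 0 new [(none)] -> total=14
Click 4 (5,2) count=4: revealed 1 new [(5,2)] -> total=15

Answer: ....###
....###
....###
...#.##
.....##
..#....
.......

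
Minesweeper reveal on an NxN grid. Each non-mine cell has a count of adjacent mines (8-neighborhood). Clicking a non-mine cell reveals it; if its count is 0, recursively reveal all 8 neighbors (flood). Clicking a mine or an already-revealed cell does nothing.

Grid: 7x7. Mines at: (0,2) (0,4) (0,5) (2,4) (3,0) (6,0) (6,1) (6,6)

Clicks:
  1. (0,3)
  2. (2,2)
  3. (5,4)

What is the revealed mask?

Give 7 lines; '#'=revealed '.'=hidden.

Answer: ...#...
.###.##
.###.##
.######
.######
.######
..####.

Derivation:
Click 1 (0,3) count=2: revealed 1 new [(0,3)] -> total=1
Click 2 (2,2) count=0: revealed 32 new [(1,1) (1,2) (1,3) (1,5) (1,6) (2,1) (2,2) (2,3) (2,5) (2,6) (3,1) (3,2) (3,3) (3,4) (3,5) (3,6) (4,1) (4,2) (4,3) (4,4) (4,5) (4,6) (5,1) (5,2) (5,3) (5,4) (5,5) (5,6) (6,2) (6,3) (6,4) (6,5)] -> total=33
Click 3 (5,4) count=0: revealed 0 new [(none)] -> total=33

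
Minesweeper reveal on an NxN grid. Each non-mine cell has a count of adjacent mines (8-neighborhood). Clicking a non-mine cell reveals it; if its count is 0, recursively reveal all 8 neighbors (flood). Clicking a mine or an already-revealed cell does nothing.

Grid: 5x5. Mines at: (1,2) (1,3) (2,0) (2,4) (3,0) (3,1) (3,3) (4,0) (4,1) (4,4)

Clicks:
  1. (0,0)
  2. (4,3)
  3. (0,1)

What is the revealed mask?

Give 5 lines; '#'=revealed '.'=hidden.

Answer: ##...
##...
.....
.....
...#.

Derivation:
Click 1 (0,0) count=0: revealed 4 new [(0,0) (0,1) (1,0) (1,1)] -> total=4
Click 2 (4,3) count=2: revealed 1 new [(4,3)] -> total=5
Click 3 (0,1) count=1: revealed 0 new [(none)] -> total=5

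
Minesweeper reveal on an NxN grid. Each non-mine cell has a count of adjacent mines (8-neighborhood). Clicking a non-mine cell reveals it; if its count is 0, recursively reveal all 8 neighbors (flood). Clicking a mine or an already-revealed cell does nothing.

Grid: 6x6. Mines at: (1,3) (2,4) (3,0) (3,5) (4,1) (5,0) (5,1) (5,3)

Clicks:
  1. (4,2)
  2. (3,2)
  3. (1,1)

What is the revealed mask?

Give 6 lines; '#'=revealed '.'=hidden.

Answer: ###...
###...
###...
..#...
..#...
......

Derivation:
Click 1 (4,2) count=3: revealed 1 new [(4,2)] -> total=1
Click 2 (3,2) count=1: revealed 1 new [(3,2)] -> total=2
Click 3 (1,1) count=0: revealed 9 new [(0,0) (0,1) (0,2) (1,0) (1,1) (1,2) (2,0) (2,1) (2,2)] -> total=11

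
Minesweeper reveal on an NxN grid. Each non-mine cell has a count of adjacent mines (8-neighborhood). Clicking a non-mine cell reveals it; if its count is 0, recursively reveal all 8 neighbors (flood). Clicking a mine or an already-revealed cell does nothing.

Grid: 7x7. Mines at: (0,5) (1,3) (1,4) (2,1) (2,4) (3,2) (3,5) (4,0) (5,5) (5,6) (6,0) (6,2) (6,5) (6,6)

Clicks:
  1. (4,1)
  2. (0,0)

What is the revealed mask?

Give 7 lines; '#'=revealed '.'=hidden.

Answer: ###....
###....
.......
.......
.#.....
.......
.......

Derivation:
Click 1 (4,1) count=2: revealed 1 new [(4,1)] -> total=1
Click 2 (0,0) count=0: revealed 6 new [(0,0) (0,1) (0,2) (1,0) (1,1) (1,2)] -> total=7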